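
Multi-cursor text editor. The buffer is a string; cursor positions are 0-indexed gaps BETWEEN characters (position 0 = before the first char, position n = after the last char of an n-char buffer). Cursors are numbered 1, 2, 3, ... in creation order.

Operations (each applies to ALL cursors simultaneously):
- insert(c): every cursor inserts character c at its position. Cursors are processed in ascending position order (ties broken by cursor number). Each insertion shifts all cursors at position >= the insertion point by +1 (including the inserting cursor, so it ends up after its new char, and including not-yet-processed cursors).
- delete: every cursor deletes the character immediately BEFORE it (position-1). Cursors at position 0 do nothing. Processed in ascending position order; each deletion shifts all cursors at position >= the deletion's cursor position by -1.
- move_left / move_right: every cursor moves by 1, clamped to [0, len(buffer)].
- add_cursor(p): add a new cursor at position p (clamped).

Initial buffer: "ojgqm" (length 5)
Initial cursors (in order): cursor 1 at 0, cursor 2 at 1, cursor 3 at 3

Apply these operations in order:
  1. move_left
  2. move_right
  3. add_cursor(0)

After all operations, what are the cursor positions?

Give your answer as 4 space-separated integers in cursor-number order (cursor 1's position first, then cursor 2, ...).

Answer: 1 1 3 0

Derivation:
After op 1 (move_left): buffer="ojgqm" (len 5), cursors c1@0 c2@0 c3@2, authorship .....
After op 2 (move_right): buffer="ojgqm" (len 5), cursors c1@1 c2@1 c3@3, authorship .....
After op 3 (add_cursor(0)): buffer="ojgqm" (len 5), cursors c4@0 c1@1 c2@1 c3@3, authorship .....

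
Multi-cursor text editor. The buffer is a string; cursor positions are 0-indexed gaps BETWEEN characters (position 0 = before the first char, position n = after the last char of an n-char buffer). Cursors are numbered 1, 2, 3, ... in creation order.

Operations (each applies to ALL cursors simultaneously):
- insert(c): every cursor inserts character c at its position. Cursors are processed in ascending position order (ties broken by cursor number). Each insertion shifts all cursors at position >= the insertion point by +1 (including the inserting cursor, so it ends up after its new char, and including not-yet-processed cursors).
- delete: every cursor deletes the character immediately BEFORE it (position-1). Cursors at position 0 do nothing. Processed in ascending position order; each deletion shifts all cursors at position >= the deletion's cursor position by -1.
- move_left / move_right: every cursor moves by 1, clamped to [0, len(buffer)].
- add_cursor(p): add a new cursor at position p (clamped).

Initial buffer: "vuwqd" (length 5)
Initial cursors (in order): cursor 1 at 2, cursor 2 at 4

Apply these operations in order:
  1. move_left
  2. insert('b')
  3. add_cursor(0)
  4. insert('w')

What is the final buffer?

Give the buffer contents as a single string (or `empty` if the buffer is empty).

After op 1 (move_left): buffer="vuwqd" (len 5), cursors c1@1 c2@3, authorship .....
After op 2 (insert('b')): buffer="vbuwbqd" (len 7), cursors c1@2 c2@5, authorship .1..2..
After op 3 (add_cursor(0)): buffer="vbuwbqd" (len 7), cursors c3@0 c1@2 c2@5, authorship .1..2..
After op 4 (insert('w')): buffer="wvbwuwbwqd" (len 10), cursors c3@1 c1@4 c2@8, authorship 3.11..22..

Answer: wvbwuwbwqd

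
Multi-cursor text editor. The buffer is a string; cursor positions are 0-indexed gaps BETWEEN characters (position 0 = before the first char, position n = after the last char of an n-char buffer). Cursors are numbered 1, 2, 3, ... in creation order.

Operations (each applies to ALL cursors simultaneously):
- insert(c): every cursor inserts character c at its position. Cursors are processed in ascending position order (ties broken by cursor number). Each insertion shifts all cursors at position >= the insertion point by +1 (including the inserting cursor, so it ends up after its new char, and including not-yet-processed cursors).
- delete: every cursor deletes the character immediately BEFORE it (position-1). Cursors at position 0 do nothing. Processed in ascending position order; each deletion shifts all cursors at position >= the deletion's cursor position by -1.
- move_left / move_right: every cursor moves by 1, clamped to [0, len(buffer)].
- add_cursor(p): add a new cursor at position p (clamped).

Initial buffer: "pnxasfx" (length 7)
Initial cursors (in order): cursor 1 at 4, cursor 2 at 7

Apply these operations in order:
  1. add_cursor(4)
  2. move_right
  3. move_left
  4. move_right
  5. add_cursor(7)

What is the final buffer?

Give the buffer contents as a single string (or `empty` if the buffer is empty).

After op 1 (add_cursor(4)): buffer="pnxasfx" (len 7), cursors c1@4 c3@4 c2@7, authorship .......
After op 2 (move_right): buffer="pnxasfx" (len 7), cursors c1@5 c3@5 c2@7, authorship .......
After op 3 (move_left): buffer="pnxasfx" (len 7), cursors c1@4 c3@4 c2@6, authorship .......
After op 4 (move_right): buffer="pnxasfx" (len 7), cursors c1@5 c3@5 c2@7, authorship .......
After op 5 (add_cursor(7)): buffer="pnxasfx" (len 7), cursors c1@5 c3@5 c2@7 c4@7, authorship .......

Answer: pnxasfx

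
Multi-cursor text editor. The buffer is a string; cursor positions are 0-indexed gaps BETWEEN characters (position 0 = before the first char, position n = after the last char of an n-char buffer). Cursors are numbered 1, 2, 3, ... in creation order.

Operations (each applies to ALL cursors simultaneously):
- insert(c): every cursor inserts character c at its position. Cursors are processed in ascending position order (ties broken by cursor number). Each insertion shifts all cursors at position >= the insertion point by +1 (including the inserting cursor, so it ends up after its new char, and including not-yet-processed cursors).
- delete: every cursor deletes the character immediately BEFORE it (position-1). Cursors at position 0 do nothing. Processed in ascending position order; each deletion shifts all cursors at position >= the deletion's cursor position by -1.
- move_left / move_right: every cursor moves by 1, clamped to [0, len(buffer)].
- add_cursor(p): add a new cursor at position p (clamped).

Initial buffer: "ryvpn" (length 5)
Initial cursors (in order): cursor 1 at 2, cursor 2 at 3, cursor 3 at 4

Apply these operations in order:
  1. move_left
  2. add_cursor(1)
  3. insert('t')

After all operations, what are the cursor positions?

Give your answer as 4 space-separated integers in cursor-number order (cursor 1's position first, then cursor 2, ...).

Answer: 3 5 7 3

Derivation:
After op 1 (move_left): buffer="ryvpn" (len 5), cursors c1@1 c2@2 c3@3, authorship .....
After op 2 (add_cursor(1)): buffer="ryvpn" (len 5), cursors c1@1 c4@1 c2@2 c3@3, authorship .....
After op 3 (insert('t')): buffer="rttytvtpn" (len 9), cursors c1@3 c4@3 c2@5 c3@7, authorship .14.2.3..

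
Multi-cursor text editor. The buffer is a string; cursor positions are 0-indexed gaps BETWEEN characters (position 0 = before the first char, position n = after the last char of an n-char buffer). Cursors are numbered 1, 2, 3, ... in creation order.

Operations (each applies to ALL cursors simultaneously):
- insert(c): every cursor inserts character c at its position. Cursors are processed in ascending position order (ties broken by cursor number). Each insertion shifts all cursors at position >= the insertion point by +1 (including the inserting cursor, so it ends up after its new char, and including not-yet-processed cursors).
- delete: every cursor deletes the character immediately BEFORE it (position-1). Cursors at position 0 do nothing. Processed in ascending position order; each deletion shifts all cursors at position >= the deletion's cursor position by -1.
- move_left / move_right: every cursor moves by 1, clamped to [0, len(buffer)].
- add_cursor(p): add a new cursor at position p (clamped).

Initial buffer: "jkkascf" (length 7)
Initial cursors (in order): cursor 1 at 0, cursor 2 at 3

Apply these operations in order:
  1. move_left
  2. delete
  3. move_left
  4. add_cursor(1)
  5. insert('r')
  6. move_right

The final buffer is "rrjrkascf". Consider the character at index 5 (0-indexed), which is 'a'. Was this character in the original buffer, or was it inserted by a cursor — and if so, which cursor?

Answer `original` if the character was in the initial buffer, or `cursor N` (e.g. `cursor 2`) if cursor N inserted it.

Answer: original

Derivation:
After op 1 (move_left): buffer="jkkascf" (len 7), cursors c1@0 c2@2, authorship .......
After op 2 (delete): buffer="jkascf" (len 6), cursors c1@0 c2@1, authorship ......
After op 3 (move_left): buffer="jkascf" (len 6), cursors c1@0 c2@0, authorship ......
After op 4 (add_cursor(1)): buffer="jkascf" (len 6), cursors c1@0 c2@0 c3@1, authorship ......
After op 5 (insert('r')): buffer="rrjrkascf" (len 9), cursors c1@2 c2@2 c3@4, authorship 12.3.....
After op 6 (move_right): buffer="rrjrkascf" (len 9), cursors c1@3 c2@3 c3@5, authorship 12.3.....
Authorship (.=original, N=cursor N): 1 2 . 3 . . . . .
Index 5: author = original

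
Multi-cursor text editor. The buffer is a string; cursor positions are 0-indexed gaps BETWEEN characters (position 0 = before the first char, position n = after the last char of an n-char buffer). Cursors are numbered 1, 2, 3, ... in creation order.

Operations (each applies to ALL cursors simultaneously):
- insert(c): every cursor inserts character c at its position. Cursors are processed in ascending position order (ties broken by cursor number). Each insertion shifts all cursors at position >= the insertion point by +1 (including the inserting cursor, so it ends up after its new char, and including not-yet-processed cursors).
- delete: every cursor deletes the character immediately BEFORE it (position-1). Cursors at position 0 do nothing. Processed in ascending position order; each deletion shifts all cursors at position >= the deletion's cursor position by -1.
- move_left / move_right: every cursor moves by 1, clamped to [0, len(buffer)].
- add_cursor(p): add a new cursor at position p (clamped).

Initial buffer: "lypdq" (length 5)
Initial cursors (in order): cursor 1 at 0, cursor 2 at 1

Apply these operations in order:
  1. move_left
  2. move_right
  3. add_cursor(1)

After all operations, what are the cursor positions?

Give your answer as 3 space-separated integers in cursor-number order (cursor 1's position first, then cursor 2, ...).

After op 1 (move_left): buffer="lypdq" (len 5), cursors c1@0 c2@0, authorship .....
After op 2 (move_right): buffer="lypdq" (len 5), cursors c1@1 c2@1, authorship .....
After op 3 (add_cursor(1)): buffer="lypdq" (len 5), cursors c1@1 c2@1 c3@1, authorship .....

Answer: 1 1 1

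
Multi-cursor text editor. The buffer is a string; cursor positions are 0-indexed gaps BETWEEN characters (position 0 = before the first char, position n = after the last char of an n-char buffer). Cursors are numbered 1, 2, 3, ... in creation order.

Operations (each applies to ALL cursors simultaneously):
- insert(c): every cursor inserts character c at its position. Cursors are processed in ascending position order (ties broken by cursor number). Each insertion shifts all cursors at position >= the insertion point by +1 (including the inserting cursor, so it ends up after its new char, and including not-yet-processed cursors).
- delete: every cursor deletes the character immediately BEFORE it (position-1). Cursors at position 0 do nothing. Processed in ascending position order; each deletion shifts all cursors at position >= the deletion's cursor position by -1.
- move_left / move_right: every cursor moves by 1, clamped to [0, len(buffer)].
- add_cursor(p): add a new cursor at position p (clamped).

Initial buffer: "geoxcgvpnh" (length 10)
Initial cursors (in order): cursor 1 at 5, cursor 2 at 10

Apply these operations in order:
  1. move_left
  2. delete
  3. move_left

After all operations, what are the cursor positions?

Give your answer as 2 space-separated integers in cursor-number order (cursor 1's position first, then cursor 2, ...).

Answer: 2 6

Derivation:
After op 1 (move_left): buffer="geoxcgvpnh" (len 10), cursors c1@4 c2@9, authorship ..........
After op 2 (delete): buffer="geocgvph" (len 8), cursors c1@3 c2@7, authorship ........
After op 3 (move_left): buffer="geocgvph" (len 8), cursors c1@2 c2@6, authorship ........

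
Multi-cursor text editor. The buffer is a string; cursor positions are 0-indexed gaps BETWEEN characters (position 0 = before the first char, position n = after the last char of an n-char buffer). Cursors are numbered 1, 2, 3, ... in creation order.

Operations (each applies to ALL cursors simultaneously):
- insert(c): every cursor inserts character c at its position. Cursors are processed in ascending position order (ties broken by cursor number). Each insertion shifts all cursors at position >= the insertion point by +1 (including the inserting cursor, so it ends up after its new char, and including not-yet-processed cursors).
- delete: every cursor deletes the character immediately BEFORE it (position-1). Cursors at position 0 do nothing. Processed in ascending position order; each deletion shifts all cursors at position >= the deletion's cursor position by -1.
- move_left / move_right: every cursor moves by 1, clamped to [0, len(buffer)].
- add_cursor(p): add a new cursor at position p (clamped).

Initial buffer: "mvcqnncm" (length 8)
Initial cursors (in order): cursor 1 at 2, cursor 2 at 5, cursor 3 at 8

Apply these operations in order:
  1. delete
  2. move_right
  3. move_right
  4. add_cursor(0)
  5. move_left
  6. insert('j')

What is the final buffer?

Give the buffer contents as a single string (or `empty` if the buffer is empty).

Answer: jmcjqnjjc

Derivation:
After op 1 (delete): buffer="mcqnc" (len 5), cursors c1@1 c2@3 c3@5, authorship .....
After op 2 (move_right): buffer="mcqnc" (len 5), cursors c1@2 c2@4 c3@5, authorship .....
After op 3 (move_right): buffer="mcqnc" (len 5), cursors c1@3 c2@5 c3@5, authorship .....
After op 4 (add_cursor(0)): buffer="mcqnc" (len 5), cursors c4@0 c1@3 c2@5 c3@5, authorship .....
After op 5 (move_left): buffer="mcqnc" (len 5), cursors c4@0 c1@2 c2@4 c3@4, authorship .....
After op 6 (insert('j')): buffer="jmcjqnjjc" (len 9), cursors c4@1 c1@4 c2@8 c3@8, authorship 4..1..23.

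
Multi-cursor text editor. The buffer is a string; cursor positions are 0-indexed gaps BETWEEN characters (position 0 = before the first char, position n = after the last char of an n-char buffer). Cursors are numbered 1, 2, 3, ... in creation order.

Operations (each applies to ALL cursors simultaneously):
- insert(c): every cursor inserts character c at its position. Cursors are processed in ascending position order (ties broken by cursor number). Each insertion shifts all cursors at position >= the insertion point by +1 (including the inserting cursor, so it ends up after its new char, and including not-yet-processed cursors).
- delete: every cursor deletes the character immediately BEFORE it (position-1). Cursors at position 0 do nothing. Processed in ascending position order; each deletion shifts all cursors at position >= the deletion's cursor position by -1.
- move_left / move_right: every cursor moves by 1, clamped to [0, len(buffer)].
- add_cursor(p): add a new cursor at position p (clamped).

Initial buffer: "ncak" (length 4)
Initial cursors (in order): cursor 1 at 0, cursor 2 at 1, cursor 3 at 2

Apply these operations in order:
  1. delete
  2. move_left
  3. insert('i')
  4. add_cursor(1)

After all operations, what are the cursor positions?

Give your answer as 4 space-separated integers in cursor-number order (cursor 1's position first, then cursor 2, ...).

After op 1 (delete): buffer="ak" (len 2), cursors c1@0 c2@0 c3@0, authorship ..
After op 2 (move_left): buffer="ak" (len 2), cursors c1@0 c2@0 c3@0, authorship ..
After op 3 (insert('i')): buffer="iiiak" (len 5), cursors c1@3 c2@3 c3@3, authorship 123..
After op 4 (add_cursor(1)): buffer="iiiak" (len 5), cursors c4@1 c1@3 c2@3 c3@3, authorship 123..

Answer: 3 3 3 1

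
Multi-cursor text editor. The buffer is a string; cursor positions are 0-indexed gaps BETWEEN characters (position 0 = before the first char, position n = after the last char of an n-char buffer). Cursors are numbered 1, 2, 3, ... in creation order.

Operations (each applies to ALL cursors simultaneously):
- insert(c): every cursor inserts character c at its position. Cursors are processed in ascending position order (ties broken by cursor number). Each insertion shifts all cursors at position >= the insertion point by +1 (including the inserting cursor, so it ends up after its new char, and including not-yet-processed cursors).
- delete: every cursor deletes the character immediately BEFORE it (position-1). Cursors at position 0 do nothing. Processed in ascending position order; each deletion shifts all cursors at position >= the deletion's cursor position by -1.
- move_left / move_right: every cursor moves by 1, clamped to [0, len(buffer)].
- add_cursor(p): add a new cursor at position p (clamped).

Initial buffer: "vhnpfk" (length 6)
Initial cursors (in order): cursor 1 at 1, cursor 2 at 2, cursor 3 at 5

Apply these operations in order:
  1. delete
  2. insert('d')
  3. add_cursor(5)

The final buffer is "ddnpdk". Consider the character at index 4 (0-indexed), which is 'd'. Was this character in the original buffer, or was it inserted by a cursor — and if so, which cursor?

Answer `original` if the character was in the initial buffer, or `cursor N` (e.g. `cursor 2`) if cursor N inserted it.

Answer: cursor 3

Derivation:
After op 1 (delete): buffer="npk" (len 3), cursors c1@0 c2@0 c3@2, authorship ...
After op 2 (insert('d')): buffer="ddnpdk" (len 6), cursors c1@2 c2@2 c3@5, authorship 12..3.
After op 3 (add_cursor(5)): buffer="ddnpdk" (len 6), cursors c1@2 c2@2 c3@5 c4@5, authorship 12..3.
Authorship (.=original, N=cursor N): 1 2 . . 3 .
Index 4: author = 3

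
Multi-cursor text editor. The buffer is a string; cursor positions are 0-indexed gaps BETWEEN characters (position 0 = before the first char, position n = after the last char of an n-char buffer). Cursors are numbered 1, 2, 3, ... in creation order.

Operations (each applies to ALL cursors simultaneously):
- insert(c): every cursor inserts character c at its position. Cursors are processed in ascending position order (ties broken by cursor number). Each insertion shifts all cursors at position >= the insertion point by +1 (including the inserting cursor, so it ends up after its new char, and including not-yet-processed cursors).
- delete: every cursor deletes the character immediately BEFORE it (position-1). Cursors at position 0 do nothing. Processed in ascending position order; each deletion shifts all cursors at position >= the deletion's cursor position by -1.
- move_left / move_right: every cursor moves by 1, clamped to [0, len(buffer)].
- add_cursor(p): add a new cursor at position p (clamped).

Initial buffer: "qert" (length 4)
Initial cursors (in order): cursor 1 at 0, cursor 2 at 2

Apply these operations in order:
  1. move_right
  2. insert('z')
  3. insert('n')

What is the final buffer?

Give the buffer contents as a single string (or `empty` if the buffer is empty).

Answer: qznerznt

Derivation:
After op 1 (move_right): buffer="qert" (len 4), cursors c1@1 c2@3, authorship ....
After op 2 (insert('z')): buffer="qzerzt" (len 6), cursors c1@2 c2@5, authorship .1..2.
After op 3 (insert('n')): buffer="qznerznt" (len 8), cursors c1@3 c2@7, authorship .11..22.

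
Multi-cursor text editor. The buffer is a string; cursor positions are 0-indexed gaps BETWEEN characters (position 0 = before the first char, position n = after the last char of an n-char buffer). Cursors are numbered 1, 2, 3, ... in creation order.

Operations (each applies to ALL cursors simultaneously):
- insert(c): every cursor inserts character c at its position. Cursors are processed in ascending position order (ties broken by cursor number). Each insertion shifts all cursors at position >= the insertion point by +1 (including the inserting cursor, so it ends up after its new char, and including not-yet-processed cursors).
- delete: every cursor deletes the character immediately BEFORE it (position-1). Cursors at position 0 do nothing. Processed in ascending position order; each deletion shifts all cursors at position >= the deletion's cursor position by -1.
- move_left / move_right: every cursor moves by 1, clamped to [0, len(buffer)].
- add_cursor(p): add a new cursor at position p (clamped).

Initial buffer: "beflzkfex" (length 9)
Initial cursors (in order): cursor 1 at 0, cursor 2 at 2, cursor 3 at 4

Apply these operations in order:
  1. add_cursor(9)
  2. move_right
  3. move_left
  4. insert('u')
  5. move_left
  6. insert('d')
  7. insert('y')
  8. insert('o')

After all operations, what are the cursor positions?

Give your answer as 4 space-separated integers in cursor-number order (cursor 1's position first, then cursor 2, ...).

After op 1 (add_cursor(9)): buffer="beflzkfex" (len 9), cursors c1@0 c2@2 c3@4 c4@9, authorship .........
After op 2 (move_right): buffer="beflzkfex" (len 9), cursors c1@1 c2@3 c3@5 c4@9, authorship .........
After op 3 (move_left): buffer="beflzkfex" (len 9), cursors c1@0 c2@2 c3@4 c4@8, authorship .........
After op 4 (insert('u')): buffer="ubeufluzkfeux" (len 13), cursors c1@1 c2@4 c3@7 c4@12, authorship 1..2..3....4.
After op 5 (move_left): buffer="ubeufluzkfeux" (len 13), cursors c1@0 c2@3 c3@6 c4@11, authorship 1..2..3....4.
After op 6 (insert('d')): buffer="dubeduflduzkfedux" (len 17), cursors c1@1 c2@5 c3@9 c4@15, authorship 11..22..33....44.
After op 7 (insert('y')): buffer="dyubedyufldyuzkfedyux" (len 21), cursors c1@2 c2@7 c3@12 c4@19, authorship 111..222..333....444.
After op 8 (insert('o')): buffer="dyoubedyoufldyouzkfedyoux" (len 25), cursors c1@3 c2@9 c3@15 c4@23, authorship 1111..2222..3333....4444.

Answer: 3 9 15 23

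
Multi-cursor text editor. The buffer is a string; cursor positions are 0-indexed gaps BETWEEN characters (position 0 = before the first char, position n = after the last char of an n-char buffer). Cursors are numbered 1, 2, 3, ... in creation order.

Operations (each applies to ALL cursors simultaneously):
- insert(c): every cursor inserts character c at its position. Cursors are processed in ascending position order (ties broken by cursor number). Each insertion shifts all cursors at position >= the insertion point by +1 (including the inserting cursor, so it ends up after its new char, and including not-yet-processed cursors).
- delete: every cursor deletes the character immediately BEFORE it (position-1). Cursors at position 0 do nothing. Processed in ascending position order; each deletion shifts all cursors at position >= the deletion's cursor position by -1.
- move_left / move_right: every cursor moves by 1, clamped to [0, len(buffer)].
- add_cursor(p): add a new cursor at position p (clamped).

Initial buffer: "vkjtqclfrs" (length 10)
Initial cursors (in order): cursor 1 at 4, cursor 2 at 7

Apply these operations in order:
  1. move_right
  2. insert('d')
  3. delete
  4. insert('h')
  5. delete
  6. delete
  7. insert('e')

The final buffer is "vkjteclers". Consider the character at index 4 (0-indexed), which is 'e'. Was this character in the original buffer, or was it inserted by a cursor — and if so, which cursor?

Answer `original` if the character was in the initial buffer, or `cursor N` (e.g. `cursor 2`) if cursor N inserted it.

Answer: cursor 1

Derivation:
After op 1 (move_right): buffer="vkjtqclfrs" (len 10), cursors c1@5 c2@8, authorship ..........
After op 2 (insert('d')): buffer="vkjtqdclfdrs" (len 12), cursors c1@6 c2@10, authorship .....1...2..
After op 3 (delete): buffer="vkjtqclfrs" (len 10), cursors c1@5 c2@8, authorship ..........
After op 4 (insert('h')): buffer="vkjtqhclfhrs" (len 12), cursors c1@6 c2@10, authorship .....1...2..
After op 5 (delete): buffer="vkjtqclfrs" (len 10), cursors c1@5 c2@8, authorship ..........
After op 6 (delete): buffer="vkjtclrs" (len 8), cursors c1@4 c2@6, authorship ........
After op 7 (insert('e')): buffer="vkjteclers" (len 10), cursors c1@5 c2@8, authorship ....1..2..
Authorship (.=original, N=cursor N): . . . . 1 . . 2 . .
Index 4: author = 1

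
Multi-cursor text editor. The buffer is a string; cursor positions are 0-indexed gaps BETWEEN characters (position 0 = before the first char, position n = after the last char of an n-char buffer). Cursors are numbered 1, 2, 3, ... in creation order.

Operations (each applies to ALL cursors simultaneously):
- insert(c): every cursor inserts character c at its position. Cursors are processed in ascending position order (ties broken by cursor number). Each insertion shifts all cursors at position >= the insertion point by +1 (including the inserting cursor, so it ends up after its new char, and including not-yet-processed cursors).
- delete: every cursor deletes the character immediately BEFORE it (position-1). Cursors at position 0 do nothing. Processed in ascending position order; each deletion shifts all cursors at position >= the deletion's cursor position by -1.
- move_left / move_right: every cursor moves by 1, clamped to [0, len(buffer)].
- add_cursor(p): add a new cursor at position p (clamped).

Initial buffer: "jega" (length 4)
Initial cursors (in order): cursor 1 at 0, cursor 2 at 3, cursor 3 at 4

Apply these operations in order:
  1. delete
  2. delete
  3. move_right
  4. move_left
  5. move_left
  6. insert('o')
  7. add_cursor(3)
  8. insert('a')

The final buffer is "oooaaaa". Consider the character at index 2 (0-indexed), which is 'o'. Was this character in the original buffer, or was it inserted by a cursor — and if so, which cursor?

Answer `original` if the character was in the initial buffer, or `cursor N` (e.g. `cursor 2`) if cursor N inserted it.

Answer: cursor 3

Derivation:
After op 1 (delete): buffer="je" (len 2), cursors c1@0 c2@2 c3@2, authorship ..
After op 2 (delete): buffer="" (len 0), cursors c1@0 c2@0 c3@0, authorship 
After op 3 (move_right): buffer="" (len 0), cursors c1@0 c2@0 c3@0, authorship 
After op 4 (move_left): buffer="" (len 0), cursors c1@0 c2@0 c3@0, authorship 
After op 5 (move_left): buffer="" (len 0), cursors c1@0 c2@0 c3@0, authorship 
After op 6 (insert('o')): buffer="ooo" (len 3), cursors c1@3 c2@3 c3@3, authorship 123
After op 7 (add_cursor(3)): buffer="ooo" (len 3), cursors c1@3 c2@3 c3@3 c4@3, authorship 123
After op 8 (insert('a')): buffer="oooaaaa" (len 7), cursors c1@7 c2@7 c3@7 c4@7, authorship 1231234
Authorship (.=original, N=cursor N): 1 2 3 1 2 3 4
Index 2: author = 3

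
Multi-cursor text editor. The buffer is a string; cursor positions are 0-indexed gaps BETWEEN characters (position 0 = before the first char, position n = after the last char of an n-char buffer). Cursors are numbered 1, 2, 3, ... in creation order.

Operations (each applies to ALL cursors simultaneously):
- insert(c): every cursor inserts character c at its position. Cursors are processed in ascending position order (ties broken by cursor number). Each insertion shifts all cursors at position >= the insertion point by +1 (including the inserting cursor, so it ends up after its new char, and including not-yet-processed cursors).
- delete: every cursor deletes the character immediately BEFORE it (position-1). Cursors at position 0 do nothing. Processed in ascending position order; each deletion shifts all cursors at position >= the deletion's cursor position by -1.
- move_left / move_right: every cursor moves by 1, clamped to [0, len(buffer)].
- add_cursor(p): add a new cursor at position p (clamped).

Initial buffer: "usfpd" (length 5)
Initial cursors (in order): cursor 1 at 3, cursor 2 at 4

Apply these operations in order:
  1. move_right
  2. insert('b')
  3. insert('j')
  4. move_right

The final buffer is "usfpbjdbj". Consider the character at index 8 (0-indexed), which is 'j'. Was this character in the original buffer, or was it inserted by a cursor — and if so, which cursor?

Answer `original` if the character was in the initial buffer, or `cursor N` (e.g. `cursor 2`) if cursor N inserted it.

After op 1 (move_right): buffer="usfpd" (len 5), cursors c1@4 c2@5, authorship .....
After op 2 (insert('b')): buffer="usfpbdb" (len 7), cursors c1@5 c2@7, authorship ....1.2
After op 3 (insert('j')): buffer="usfpbjdbj" (len 9), cursors c1@6 c2@9, authorship ....11.22
After op 4 (move_right): buffer="usfpbjdbj" (len 9), cursors c1@7 c2@9, authorship ....11.22
Authorship (.=original, N=cursor N): . . . . 1 1 . 2 2
Index 8: author = 2

Answer: cursor 2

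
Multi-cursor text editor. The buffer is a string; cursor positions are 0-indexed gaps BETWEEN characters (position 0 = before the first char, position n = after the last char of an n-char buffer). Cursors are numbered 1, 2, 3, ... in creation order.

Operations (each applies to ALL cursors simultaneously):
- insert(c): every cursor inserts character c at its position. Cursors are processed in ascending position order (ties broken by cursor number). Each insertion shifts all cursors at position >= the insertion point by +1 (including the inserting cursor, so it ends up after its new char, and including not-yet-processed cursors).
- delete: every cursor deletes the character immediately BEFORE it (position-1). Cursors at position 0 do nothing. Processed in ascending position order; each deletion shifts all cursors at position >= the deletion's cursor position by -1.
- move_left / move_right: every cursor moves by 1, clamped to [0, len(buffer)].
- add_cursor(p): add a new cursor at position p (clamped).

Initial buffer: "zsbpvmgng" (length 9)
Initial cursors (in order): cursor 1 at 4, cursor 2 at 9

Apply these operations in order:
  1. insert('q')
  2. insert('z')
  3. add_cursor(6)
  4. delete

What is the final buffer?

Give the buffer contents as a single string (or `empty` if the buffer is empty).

Answer: zsbpvmgngq

Derivation:
After op 1 (insert('q')): buffer="zsbpqvmgngq" (len 11), cursors c1@5 c2@11, authorship ....1.....2
After op 2 (insert('z')): buffer="zsbpqzvmgngqz" (len 13), cursors c1@6 c2@13, authorship ....11.....22
After op 3 (add_cursor(6)): buffer="zsbpqzvmgngqz" (len 13), cursors c1@6 c3@6 c2@13, authorship ....11.....22
After op 4 (delete): buffer="zsbpvmgngq" (len 10), cursors c1@4 c3@4 c2@10, authorship .........2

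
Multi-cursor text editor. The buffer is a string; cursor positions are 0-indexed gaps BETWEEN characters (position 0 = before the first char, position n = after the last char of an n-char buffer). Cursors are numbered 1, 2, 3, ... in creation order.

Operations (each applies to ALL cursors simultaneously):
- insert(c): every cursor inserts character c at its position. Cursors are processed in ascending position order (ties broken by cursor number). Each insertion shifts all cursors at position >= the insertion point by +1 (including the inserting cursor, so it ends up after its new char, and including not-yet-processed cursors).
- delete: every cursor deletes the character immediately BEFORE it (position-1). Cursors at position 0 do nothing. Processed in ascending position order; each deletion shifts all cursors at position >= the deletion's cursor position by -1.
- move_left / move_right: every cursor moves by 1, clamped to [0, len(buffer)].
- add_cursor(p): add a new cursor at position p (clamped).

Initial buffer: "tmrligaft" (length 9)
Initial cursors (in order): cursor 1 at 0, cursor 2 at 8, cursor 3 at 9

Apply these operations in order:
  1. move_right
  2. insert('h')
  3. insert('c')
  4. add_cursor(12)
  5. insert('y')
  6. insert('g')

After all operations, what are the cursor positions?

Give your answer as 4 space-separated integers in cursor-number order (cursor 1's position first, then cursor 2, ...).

Answer: 5 23 23 16

Derivation:
After op 1 (move_right): buffer="tmrligaft" (len 9), cursors c1@1 c2@9 c3@9, authorship .........
After op 2 (insert('h')): buffer="thmrligafthh" (len 12), cursors c1@2 c2@12 c3@12, authorship .1........23
After op 3 (insert('c')): buffer="thcmrligafthhcc" (len 15), cursors c1@3 c2@15 c3@15, authorship .11........2323
After op 4 (add_cursor(12)): buffer="thcmrligafthhcc" (len 15), cursors c1@3 c4@12 c2@15 c3@15, authorship .11........2323
After op 5 (insert('y')): buffer="thcymrligafthyhccyy" (len 19), cursors c1@4 c4@14 c2@19 c3@19, authorship .111........2432323
After op 6 (insert('g')): buffer="thcygmrligafthyghccyygg" (len 23), cursors c1@5 c4@16 c2@23 c3@23, authorship .1111........2443232323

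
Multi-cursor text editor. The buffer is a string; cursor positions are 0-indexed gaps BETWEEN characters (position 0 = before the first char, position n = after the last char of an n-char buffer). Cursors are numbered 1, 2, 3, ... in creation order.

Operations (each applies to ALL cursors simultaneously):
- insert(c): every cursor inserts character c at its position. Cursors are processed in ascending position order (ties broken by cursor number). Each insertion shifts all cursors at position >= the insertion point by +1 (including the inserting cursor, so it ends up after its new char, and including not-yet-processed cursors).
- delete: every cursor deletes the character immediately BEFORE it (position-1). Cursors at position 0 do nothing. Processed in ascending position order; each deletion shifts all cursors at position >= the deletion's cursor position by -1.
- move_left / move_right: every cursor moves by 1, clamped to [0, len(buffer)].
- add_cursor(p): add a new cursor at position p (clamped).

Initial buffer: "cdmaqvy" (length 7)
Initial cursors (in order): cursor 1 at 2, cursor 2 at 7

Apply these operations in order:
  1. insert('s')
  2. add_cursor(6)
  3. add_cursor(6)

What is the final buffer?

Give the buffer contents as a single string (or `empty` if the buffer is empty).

Answer: cdsmaqvys

Derivation:
After op 1 (insert('s')): buffer="cdsmaqvys" (len 9), cursors c1@3 c2@9, authorship ..1.....2
After op 2 (add_cursor(6)): buffer="cdsmaqvys" (len 9), cursors c1@3 c3@6 c2@9, authorship ..1.....2
After op 3 (add_cursor(6)): buffer="cdsmaqvys" (len 9), cursors c1@3 c3@6 c4@6 c2@9, authorship ..1.....2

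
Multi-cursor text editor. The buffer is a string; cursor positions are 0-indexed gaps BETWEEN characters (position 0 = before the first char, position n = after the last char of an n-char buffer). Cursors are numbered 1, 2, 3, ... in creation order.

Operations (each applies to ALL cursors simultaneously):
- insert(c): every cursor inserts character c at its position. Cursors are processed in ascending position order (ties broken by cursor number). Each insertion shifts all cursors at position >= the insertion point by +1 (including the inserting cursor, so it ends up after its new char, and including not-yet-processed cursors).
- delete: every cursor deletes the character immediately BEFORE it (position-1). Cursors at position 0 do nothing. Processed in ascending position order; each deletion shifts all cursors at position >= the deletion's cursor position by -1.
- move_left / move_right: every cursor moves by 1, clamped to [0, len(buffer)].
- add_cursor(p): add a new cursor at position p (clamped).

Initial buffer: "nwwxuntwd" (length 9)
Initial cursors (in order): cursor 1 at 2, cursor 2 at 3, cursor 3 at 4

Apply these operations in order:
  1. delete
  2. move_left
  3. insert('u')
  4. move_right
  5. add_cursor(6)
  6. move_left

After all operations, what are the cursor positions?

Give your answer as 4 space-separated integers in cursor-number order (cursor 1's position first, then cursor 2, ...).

After op 1 (delete): buffer="nuntwd" (len 6), cursors c1@1 c2@1 c3@1, authorship ......
After op 2 (move_left): buffer="nuntwd" (len 6), cursors c1@0 c2@0 c3@0, authorship ......
After op 3 (insert('u')): buffer="uuununtwd" (len 9), cursors c1@3 c2@3 c3@3, authorship 123......
After op 4 (move_right): buffer="uuununtwd" (len 9), cursors c1@4 c2@4 c3@4, authorship 123......
After op 5 (add_cursor(6)): buffer="uuununtwd" (len 9), cursors c1@4 c2@4 c3@4 c4@6, authorship 123......
After op 6 (move_left): buffer="uuununtwd" (len 9), cursors c1@3 c2@3 c3@3 c4@5, authorship 123......

Answer: 3 3 3 5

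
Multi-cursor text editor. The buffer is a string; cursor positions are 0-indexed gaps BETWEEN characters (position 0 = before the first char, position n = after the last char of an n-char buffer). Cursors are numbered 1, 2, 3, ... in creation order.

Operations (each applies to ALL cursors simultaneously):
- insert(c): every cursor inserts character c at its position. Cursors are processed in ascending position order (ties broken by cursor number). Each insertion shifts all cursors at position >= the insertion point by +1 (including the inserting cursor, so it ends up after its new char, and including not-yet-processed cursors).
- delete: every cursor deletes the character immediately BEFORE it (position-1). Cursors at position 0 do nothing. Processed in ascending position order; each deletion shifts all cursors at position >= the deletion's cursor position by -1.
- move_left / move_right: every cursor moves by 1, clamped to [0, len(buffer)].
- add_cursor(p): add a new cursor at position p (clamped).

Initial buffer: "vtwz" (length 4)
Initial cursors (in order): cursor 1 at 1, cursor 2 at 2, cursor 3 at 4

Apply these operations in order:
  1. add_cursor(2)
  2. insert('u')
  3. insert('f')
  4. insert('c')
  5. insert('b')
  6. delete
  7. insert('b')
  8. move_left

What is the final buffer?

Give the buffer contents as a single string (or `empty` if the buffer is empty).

After op 1 (add_cursor(2)): buffer="vtwz" (len 4), cursors c1@1 c2@2 c4@2 c3@4, authorship ....
After op 2 (insert('u')): buffer="vutuuwzu" (len 8), cursors c1@2 c2@5 c4@5 c3@8, authorship .1.24..3
After op 3 (insert('f')): buffer="vuftuuffwzuf" (len 12), cursors c1@3 c2@8 c4@8 c3@12, authorship .11.2424..33
After op 4 (insert('c')): buffer="vufctuuffccwzufc" (len 16), cursors c1@4 c2@11 c4@11 c3@16, authorship .111.242424..333
After op 5 (insert('b')): buffer="vufcbtuuffccbbwzufcb" (len 20), cursors c1@5 c2@14 c4@14 c3@20, authorship .1111.24242424..3333
After op 6 (delete): buffer="vufctuuffccwzufc" (len 16), cursors c1@4 c2@11 c4@11 c3@16, authorship .111.242424..333
After op 7 (insert('b')): buffer="vufcbtuuffccbbwzufcb" (len 20), cursors c1@5 c2@14 c4@14 c3@20, authorship .1111.24242424..3333
After op 8 (move_left): buffer="vufcbtuuffccbbwzufcb" (len 20), cursors c1@4 c2@13 c4@13 c3@19, authorship .1111.24242424..3333

Answer: vufcbtuuffccbbwzufcb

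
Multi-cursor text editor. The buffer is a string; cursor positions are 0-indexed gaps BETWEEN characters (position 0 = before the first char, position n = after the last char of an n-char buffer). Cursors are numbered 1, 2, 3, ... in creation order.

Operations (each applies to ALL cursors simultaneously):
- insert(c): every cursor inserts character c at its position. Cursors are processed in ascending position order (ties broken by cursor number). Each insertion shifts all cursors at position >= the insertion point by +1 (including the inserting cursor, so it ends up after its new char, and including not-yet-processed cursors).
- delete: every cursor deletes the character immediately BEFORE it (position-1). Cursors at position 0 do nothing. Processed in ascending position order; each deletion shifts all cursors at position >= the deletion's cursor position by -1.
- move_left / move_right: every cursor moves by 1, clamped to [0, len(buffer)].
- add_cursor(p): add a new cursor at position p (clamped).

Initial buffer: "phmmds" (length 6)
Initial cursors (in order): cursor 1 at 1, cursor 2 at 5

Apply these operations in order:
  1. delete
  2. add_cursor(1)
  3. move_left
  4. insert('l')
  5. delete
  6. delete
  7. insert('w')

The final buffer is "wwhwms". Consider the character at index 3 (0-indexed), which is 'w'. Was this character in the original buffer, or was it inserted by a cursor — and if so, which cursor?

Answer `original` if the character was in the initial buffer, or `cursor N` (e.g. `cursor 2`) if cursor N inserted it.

Answer: cursor 2

Derivation:
After op 1 (delete): buffer="hmms" (len 4), cursors c1@0 c2@3, authorship ....
After op 2 (add_cursor(1)): buffer="hmms" (len 4), cursors c1@0 c3@1 c2@3, authorship ....
After op 3 (move_left): buffer="hmms" (len 4), cursors c1@0 c3@0 c2@2, authorship ....
After op 4 (insert('l')): buffer="llhmlms" (len 7), cursors c1@2 c3@2 c2@5, authorship 13..2..
After op 5 (delete): buffer="hmms" (len 4), cursors c1@0 c3@0 c2@2, authorship ....
After op 6 (delete): buffer="hms" (len 3), cursors c1@0 c3@0 c2@1, authorship ...
After op 7 (insert('w')): buffer="wwhwms" (len 6), cursors c1@2 c3@2 c2@4, authorship 13.2..
Authorship (.=original, N=cursor N): 1 3 . 2 . .
Index 3: author = 2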